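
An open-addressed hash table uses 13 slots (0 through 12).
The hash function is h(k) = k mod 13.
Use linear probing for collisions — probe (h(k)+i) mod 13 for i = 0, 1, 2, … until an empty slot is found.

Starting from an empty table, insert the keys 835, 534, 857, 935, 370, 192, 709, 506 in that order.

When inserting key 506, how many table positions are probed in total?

835 hashes to 3; slot 3 is free → place at 3.
534 hashes to 1; slot 1 is free → place at 1.
857 hashes to 12; slot 12 is free → place at 12.
935 hashes to 12; 12 taken → place at 0.
370 hashes to 6; slot 6 is free → place at 6.
192 hashes to 10; slot 10 is free → place at 10.
709 hashes to 7; slot 7 is free → place at 7.
506 hashes to 12; 12,0,1 taken → place at 2.
Table: [935, 534, 506, 835, -, -, 370, 709, -, -, 192, -, 857]

4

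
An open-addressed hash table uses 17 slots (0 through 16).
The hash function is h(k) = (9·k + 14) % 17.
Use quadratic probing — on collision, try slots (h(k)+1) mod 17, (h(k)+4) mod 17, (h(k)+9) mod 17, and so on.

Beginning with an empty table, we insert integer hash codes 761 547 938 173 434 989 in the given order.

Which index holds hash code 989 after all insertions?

16

761 hashes to 12; slot 12 is free -> place at 12.
547 hashes to 7; slot 7 is free -> place at 7.
938 hashes to 7; 7 taken -> place at 8.
173 hashes to 7; 7,8 taken -> place at 11.
434 hashes to 10; slot 10 is free -> place at 10.
989 hashes to 7; 7,8,11 taken -> place at 16.
Table: [∅, ∅, ∅, ∅, ∅, ∅, ∅, 547, 938, ∅, 434, 173, 761, ∅, ∅, ∅, 989]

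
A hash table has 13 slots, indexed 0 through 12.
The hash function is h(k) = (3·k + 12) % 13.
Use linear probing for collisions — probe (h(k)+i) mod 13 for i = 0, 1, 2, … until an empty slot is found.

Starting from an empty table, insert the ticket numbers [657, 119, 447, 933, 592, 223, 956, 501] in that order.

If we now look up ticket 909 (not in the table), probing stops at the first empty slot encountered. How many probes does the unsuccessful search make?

657 hashes to 7; slot 7 is free -> place at 7.
119 hashes to 5; slot 5 is free -> place at 5.
447 hashes to 1; slot 1 is free -> place at 1.
933 hashes to 3; slot 3 is free -> place at 3.
592 hashes to 7; 7 taken -> place at 8.
223 hashes to 5; 5 taken -> place at 6.
956 hashes to 7; 7,8 taken -> place at 9.
501 hashes to 7; 7,8,9 taken -> place at 10.
Table: [_, 447, _, 933, _, 119, 223, 657, 592, 956, 501, _, _]
Lookup 909: h=9, probe 9,10,11 → slot 11 empty, not found.

3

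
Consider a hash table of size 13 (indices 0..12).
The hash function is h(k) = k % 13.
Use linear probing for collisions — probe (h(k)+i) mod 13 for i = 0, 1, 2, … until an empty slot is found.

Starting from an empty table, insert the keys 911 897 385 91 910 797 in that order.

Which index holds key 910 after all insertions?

3

911: h=1 → slot 1
897: h=0 → slot 0
385: h=8 → slot 8
91: h=0, probe 0,1,2 → slot 2
910: h=0, probe 0,1,2,3 → slot 3
797: h=4 → slot 4
Table: [897, 911, 91, 910, 797, ., ., ., 385, ., ., ., .]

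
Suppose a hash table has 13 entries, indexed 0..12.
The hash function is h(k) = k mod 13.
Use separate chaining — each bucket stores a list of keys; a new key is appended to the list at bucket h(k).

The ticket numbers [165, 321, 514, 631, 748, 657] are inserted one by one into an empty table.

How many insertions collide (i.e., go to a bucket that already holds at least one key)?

4

Insert 165: h=9, bucket 9 empty -> new chain.
Insert 321: h=9, bucket 9 nonempty -> append to chain.
Insert 514: h=7, bucket 7 empty -> new chain.
Insert 631: h=7, bucket 7 nonempty -> append to chain.
Insert 748: h=7, bucket 7 nonempty -> append to chain.
Insert 657: h=7, bucket 7 nonempty -> append to chain.
Final buckets:
0: ∅
1: ∅
2: ∅
3: ∅
4: ∅
5: ∅
6: ∅
7: 514 -> 631 -> 748 -> 657
8: ∅
9: 165 -> 321
10: ∅
11: ∅
12: ∅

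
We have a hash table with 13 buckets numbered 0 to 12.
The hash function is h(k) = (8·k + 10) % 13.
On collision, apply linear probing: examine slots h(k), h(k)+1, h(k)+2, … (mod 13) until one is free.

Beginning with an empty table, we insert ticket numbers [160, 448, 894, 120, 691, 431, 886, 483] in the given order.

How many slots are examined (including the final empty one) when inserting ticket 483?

160: h=3 → slot 3
448: h=6 → slot 6
894: h=12 → slot 12
120: h=8 → slot 8
691: h=0 → slot 0
431: h=0, probe 0,1 → slot 1
886: h=0, probe 0,1,2 → slot 2
483: h=0, probe 0,1,2,3,4 → slot 4
Table: [691, 431, 886, 160, 483, -, 448, -, 120, -, -, -, 894]

5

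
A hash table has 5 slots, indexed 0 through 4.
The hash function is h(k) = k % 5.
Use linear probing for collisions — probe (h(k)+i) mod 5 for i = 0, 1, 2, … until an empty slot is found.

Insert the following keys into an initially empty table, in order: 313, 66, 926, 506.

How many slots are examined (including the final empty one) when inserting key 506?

4

313: h=3 → slot 3
66: h=1 → slot 1
926: h=1, probe 1,2 → slot 2
506: h=1, probe 1,2,3,4 → slot 4
Table: [-, 66, 926, 313, 506]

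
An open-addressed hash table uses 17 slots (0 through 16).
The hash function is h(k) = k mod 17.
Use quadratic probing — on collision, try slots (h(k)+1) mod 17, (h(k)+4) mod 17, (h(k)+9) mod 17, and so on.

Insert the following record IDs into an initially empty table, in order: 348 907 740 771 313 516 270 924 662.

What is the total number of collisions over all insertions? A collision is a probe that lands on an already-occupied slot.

Insert 348: h=8, slot 8 empty -> index 8.
Insert 907: h=6, slot 6 empty -> index 6.
Insert 740: h=9, slot 9 empty -> index 9.
Insert 771: h=6, slot 6 occupied -> index 7.
Insert 313: h=7, slots 7,8 occupied -> index 11.
Insert 516: h=6, slots 6,7 occupied -> index 10.
Insert 270: h=15, slot 15 empty -> index 15.
Insert 924: h=6, slots 6,7,10,15 occupied -> index 5.
Insert 662: h=16, slot 16 empty -> index 16.
Table: [., ., ., ., ., 924, 907, 771, 348, 740, 516, 313, ., ., ., 270, 662]

9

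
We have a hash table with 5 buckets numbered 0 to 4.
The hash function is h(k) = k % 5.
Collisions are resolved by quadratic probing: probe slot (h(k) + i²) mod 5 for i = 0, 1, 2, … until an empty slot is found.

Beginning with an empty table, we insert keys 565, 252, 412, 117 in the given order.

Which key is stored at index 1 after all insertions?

Insert 565: h=0, slot 0 empty => index 0.
Insert 252: h=2, slot 2 empty => index 2.
Insert 412: h=2, slot 2 occupied => index 3.
Insert 117: h=2, slots 2,3 occupied => index 1.
Table: [565, 117, 252, 412, _]

117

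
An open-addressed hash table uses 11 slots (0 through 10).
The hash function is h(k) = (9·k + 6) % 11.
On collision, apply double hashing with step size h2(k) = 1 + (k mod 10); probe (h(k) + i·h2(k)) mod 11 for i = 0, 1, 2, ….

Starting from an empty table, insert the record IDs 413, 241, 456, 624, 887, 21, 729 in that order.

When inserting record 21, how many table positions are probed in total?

2

413 hashes to 5; slot 5 is free => place at 5.
241 hashes to 8; slot 8 is free => place at 8.
456 hashes to 7; slot 7 is free => place at 7.
624 hashes to 1; slot 1 is free => place at 1.
887 hashes to 3; slot 3 is free => place at 3.
21 hashes to 8, h2=2; 8 taken => place at 10.
729 hashes to 0; slot 0 is free => place at 0.
Table: [729, 624, -, 887, -, 413, -, 456, 241, -, 21]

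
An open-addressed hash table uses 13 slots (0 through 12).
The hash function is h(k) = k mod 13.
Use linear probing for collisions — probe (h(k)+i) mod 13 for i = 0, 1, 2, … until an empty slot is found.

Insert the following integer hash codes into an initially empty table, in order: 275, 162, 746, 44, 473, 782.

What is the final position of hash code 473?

275: h=2 → slot 2
162: h=6 → slot 6
746: h=5 → slot 5
44: h=5, probe 5,6,7 → slot 7
473: h=5, probe 5,6,7,8 → slot 8
782: h=2, probe 2,3 → slot 3
Table: [∅, ∅, 275, 782, ∅, 746, 162, 44, 473, ∅, ∅, ∅, ∅]

8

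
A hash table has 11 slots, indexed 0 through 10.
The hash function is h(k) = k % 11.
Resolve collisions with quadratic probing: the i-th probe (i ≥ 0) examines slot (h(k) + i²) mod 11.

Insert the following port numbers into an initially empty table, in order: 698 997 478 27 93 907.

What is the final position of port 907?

10

Insert 698: h=5, slot 5 empty → index 5.
Insert 997: h=7, slot 7 empty → index 7.
Insert 478: h=5, slot 5 occupied → index 6.
Insert 27: h=5, slots 5,6 occupied → index 9.
Insert 93: h=5, slots 5,6,9 occupied → index 3.
Insert 907: h=5, slots 5,6,9,3 occupied → index 10.
Table: [-, -, -, 93, -, 698, 478, 997, -, 27, 907]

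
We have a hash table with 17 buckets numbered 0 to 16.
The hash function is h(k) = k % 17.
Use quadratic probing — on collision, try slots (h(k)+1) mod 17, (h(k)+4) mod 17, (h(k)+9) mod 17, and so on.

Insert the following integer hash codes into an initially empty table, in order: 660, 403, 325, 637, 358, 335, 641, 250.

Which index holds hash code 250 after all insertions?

660: h=14 => slot 14
403: h=12 => slot 12
325: h=2 => slot 2
637: h=8 => slot 8
358: h=1 => slot 1
335: h=12, probe 12,13 => slot 13
641: h=12, probe 12,13,16 => slot 16
250: h=12, probe 12,13,16,4 => slot 4
Table: [., 358, 325, ., 250, ., ., ., 637, ., ., ., 403, 335, 660, ., 641]

4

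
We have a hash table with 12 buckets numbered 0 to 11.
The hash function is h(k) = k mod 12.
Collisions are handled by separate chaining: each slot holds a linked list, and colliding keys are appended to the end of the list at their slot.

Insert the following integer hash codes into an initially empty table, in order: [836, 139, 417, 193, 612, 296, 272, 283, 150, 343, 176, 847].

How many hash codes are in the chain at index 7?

4

Insert 836: h=8, bucket 8 empty → new chain.
Insert 139: h=7, bucket 7 empty → new chain.
Insert 417: h=9, bucket 9 empty → new chain.
Insert 193: h=1, bucket 1 empty → new chain.
Insert 612: h=0, bucket 0 empty → new chain.
Insert 296: h=8, bucket 8 nonempty → append to chain.
Insert 272: h=8, bucket 8 nonempty → append to chain.
Insert 283: h=7, bucket 7 nonempty → append to chain.
Insert 150: h=6, bucket 6 empty → new chain.
Insert 343: h=7, bucket 7 nonempty → append to chain.
Insert 176: h=8, bucket 8 nonempty → append to chain.
Insert 847: h=7, bucket 7 nonempty → append to chain.
Final buckets:
0: 612
1: 193
2: ∅
3: ∅
4: ∅
5: ∅
6: 150
7: 139 -> 283 -> 343 -> 847
8: 836 -> 296 -> 272 -> 176
9: 417
10: ∅
11: ∅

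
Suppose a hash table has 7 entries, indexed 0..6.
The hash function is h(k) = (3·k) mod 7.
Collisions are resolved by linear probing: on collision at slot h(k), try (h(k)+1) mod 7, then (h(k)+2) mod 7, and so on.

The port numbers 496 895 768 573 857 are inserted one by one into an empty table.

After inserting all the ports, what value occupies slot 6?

573

496 hashes to 4; slot 4 is free → place at 4.
895 hashes to 4; 4 taken → place at 5.
768 hashes to 1; slot 1 is free → place at 1.
573 hashes to 4; 4,5 taken → place at 6.
857 hashes to 2; slot 2 is free → place at 2.
Table: [—, 768, 857, —, 496, 895, 573]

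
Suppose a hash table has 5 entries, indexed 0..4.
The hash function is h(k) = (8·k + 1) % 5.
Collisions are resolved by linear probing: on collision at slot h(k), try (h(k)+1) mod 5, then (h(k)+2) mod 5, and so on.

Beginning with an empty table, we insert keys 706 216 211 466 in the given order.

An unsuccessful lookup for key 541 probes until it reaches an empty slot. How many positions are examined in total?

706 hashes to 4; slot 4 is free => place at 4.
216 hashes to 4; 4 taken => place at 0.
211 hashes to 4; 4,0 taken => place at 1.
466 hashes to 4; 4,0,1 taken => place at 2.
Table: [216, 211, 466, _, 706]
Lookup 541: h=4, probe 4,0,1,2,3 → slot 3 empty, not found.

5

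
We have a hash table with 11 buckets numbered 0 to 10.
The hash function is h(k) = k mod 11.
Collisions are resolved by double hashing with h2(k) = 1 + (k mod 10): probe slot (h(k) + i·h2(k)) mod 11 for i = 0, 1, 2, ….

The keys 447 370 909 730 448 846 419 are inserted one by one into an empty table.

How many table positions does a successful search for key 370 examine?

447 hashes to 7; slot 7 is free -> place at 7.
370 hashes to 7, h2=1; 7 taken -> place at 8.
909 hashes to 7, h2=10; 7 taken -> place at 6.
730 hashes to 4; slot 4 is free -> place at 4.
448 hashes to 8, h2=9; 8,6,4 taken -> place at 2.
846 hashes to 10; slot 10 is free -> place at 10.
419 hashes to 1; slot 1 is free -> place at 1.
Table: [_, 419, 448, _, 730, _, 909, 447, 370, _, 846]
Lookup 370: h=7, h2=1, probe 7,8 → found at 8.

2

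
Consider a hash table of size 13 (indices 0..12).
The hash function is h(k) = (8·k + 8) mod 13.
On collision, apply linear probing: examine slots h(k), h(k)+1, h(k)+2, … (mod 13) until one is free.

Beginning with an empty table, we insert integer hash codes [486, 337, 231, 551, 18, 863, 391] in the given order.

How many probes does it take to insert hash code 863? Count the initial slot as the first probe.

6

486 hashes to 9; slot 9 is free => place at 9.
337 hashes to 0; slot 0 is free => place at 0.
231 hashes to 10; slot 10 is free => place at 10.
551 hashes to 9; 9,10 taken => place at 11.
18 hashes to 9; 9,10,11 taken => place at 12.
863 hashes to 9; 9,10,11,12,0 taken => place at 1.
391 hashes to 3; slot 3 is free => place at 3.
Table: [337, 863, _, 391, _, _, _, _, _, 486, 231, 551, 18]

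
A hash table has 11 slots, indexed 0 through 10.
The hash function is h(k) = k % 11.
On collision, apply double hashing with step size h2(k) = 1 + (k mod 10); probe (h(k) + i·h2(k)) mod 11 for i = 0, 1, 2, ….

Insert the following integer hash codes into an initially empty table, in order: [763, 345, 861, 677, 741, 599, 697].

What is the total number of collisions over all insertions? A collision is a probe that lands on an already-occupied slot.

4

763: h=4 → slot 4
345: h=4, h2=6, probe 4,10 → slot 10
861: h=3 → slot 3
677: h=6 → slot 6
741: h=4, h2=2, probe 4,6,8 → slot 8
599: h=5 → slot 5
697: h=4, h2=8, probe 4,1 → slot 1
Table: [∅, 697, ∅, 861, 763, 599, 677, ∅, 741, ∅, 345]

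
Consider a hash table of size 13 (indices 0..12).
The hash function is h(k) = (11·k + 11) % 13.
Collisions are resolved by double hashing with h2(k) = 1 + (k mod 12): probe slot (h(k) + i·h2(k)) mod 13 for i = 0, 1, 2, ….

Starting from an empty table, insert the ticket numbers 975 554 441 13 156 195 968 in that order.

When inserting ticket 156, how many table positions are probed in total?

975 hashes to 11; slot 11 is free => place at 11.
554 hashes to 8; slot 8 is free => place at 8.
441 hashes to 0; slot 0 is free => place at 0.
13 hashes to 11, h2=2; 11,0 taken => place at 2.
156 hashes to 11, h2=1; 11 taken => place at 12.
195 hashes to 11, h2=4; 11,2 taken => place at 6.
968 hashes to 12, h2=9; 12,8 taken => place at 4.
Table: [441, ., 13, ., 968, ., 195, ., 554, ., ., 975, 156]

2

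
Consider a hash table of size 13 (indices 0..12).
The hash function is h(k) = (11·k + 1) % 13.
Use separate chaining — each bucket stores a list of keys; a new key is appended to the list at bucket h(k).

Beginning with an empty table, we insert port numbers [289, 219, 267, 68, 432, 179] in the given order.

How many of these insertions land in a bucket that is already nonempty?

2

Insert 289: h=8, bucket 8 empty -> new chain.
Insert 219: h=5, bucket 5 empty -> new chain.
Insert 267: h=0, bucket 0 empty -> new chain.
Insert 68: h=8, bucket 8 nonempty -> append to chain.
Insert 432: h=8, bucket 8 nonempty -> append to chain.
Insert 179: h=7, bucket 7 empty -> new chain.
Final buckets:
0: 267
1: -
2: -
3: -
4: -
5: 219
6: -
7: 179
8: 289 -> 68 -> 432
9: -
10: -
11: -
12: -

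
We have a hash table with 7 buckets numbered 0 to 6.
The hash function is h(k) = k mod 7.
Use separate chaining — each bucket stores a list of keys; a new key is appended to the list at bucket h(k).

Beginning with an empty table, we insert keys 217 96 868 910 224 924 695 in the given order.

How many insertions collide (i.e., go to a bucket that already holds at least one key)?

4

Insert 217: h=0, bucket 0 empty -> new chain.
Insert 96: h=5, bucket 5 empty -> new chain.
Insert 868: h=0, bucket 0 nonempty -> append to chain.
Insert 910: h=0, bucket 0 nonempty -> append to chain.
Insert 224: h=0, bucket 0 nonempty -> append to chain.
Insert 924: h=0, bucket 0 nonempty -> append to chain.
Insert 695: h=2, bucket 2 empty -> new chain.
Final buckets:
0: 217 -> 868 -> 910 -> 224 -> 924
1: _
2: 695
3: _
4: _
5: 96
6: _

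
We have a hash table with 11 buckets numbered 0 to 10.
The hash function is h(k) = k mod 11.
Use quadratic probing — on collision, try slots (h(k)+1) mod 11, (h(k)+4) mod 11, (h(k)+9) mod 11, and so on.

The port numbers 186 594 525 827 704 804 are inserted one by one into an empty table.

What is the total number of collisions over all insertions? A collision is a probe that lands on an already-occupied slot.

3

186 hashes to 10; slot 10 is free -> place at 10.
594 hashes to 0; slot 0 is free -> place at 0.
525 hashes to 8; slot 8 is free -> place at 8.
827 hashes to 2; slot 2 is free -> place at 2.
704 hashes to 0; 0 taken -> place at 1.
804 hashes to 1; 1,2 taken -> place at 5.
Table: [594, 704, 827, —, —, 804, —, —, 525, —, 186]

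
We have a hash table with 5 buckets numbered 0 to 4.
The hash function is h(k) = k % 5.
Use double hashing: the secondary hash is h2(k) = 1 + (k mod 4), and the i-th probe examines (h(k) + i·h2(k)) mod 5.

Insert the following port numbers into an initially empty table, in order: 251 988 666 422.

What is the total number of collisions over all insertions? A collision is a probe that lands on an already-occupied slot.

1

251: h=1 → slot 1
988: h=3 → slot 3
666: h=1, h2=3, probe 1,4 → slot 4
422: h=2 → slot 2
Table: [_, 251, 422, 988, 666]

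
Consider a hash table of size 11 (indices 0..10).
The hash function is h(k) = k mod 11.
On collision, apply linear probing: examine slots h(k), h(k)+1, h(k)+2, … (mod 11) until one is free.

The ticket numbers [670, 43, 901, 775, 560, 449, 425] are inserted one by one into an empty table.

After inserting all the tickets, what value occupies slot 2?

560

Insert 670: h=10, slot 10 empty -> index 10.
Insert 43: h=10, slot 10 occupied -> index 0.
Insert 901: h=10, slots 10,0 occupied -> index 1.
Insert 775: h=5, slot 5 empty -> index 5.
Insert 560: h=10, slots 10,0,1 occupied -> index 2.
Insert 449: h=9, slot 9 empty -> index 9.
Insert 425: h=7, slot 7 empty -> index 7.
Table: [43, 901, 560, _, _, 775, _, 425, _, 449, 670]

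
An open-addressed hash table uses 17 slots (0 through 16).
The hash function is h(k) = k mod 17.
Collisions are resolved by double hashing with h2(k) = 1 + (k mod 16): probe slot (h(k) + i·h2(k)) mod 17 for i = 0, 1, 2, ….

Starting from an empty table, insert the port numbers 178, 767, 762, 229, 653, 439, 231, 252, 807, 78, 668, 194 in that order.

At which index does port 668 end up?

1

178: h=8 -> slot 8
767: h=2 -> slot 2
762: h=14 -> slot 14
229: h=8, h2=6, probe 8,14,3 -> slot 3
653: h=7 -> slot 7
439: h=14, h2=8, probe 14,5 -> slot 5
231: h=10 -> slot 10
252: h=14, h2=13, probe 14,10,6 -> slot 6
807: h=8, h2=8, probe 8,16 -> slot 16
78: h=10, h2=15, probe 10,8,6,4 -> slot 4
668: h=5, h2=13, probe 5,1 -> slot 1
194: h=7, h2=3, probe 7,10,13 -> slot 13
Table: [∅, 668, 767, 229, 78, 439, 252, 653, 178, ∅, 231, ∅, ∅, 194, 762, ∅, 807]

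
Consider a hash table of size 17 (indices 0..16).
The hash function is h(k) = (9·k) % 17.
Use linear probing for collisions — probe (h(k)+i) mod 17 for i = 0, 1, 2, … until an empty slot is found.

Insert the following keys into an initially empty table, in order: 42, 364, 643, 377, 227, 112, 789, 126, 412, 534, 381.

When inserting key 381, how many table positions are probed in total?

42 hashes to 4; slot 4 is free → place at 4.
364 hashes to 12; slot 12 is free → place at 12.
643 hashes to 7; slot 7 is free → place at 7.
377 hashes to 10; slot 10 is free → place at 10.
227 hashes to 3; slot 3 is free → place at 3.
112 hashes to 5; slot 5 is free → place at 5.
789 hashes to 12; 12 taken → place at 13.
126 hashes to 12; 12,13 taken → place at 14.
412 hashes to 2; slot 2 is free → place at 2.
534 hashes to 12; 12,13,14 taken → place at 15.
381 hashes to 12; 12,13,14,15 taken → place at 16.
Table: [—, —, 412, 227, 42, 112, —, 643, —, —, 377, —, 364, 789, 126, 534, 381]

5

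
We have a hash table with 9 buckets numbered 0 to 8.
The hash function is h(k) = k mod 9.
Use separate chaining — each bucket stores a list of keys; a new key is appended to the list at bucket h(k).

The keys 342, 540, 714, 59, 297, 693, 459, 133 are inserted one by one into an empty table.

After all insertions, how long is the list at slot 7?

1

Insert 342: h=0, bucket 0 empty -> new chain.
Insert 540: h=0, bucket 0 nonempty -> append to chain.
Insert 714: h=3, bucket 3 empty -> new chain.
Insert 59: h=5, bucket 5 empty -> new chain.
Insert 297: h=0, bucket 0 nonempty -> append to chain.
Insert 693: h=0, bucket 0 nonempty -> append to chain.
Insert 459: h=0, bucket 0 nonempty -> append to chain.
Insert 133: h=7, bucket 7 empty -> new chain.
Final buckets:
0: 342 -> 540 -> 297 -> 693 -> 459
1: -
2: -
3: 714
4: -
5: 59
6: -
7: 133
8: -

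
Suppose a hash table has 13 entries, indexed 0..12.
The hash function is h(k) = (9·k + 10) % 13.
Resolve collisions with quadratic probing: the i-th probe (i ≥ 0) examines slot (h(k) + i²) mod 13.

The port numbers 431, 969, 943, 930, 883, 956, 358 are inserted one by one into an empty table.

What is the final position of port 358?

431 hashes to 2; slot 2 is free => place at 2.
969 hashes to 8; slot 8 is free => place at 8.
943 hashes to 8; 8 taken => place at 9.
930 hashes to 8; 8,9 taken => place at 12.
883 hashes to 1; slot 1 is free => place at 1.
956 hashes to 8; 8,9,12 taken => place at 4.
358 hashes to 8; 8,9,12,4 taken => place at 11.
Table: [-, 883, 431, -, 956, -, -, -, 969, 943, -, 358, 930]

11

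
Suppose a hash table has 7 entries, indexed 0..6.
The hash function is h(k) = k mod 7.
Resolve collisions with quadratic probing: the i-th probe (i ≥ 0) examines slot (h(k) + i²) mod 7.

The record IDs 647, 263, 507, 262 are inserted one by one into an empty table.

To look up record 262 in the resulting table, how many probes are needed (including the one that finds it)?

4

Insert 647: h=3, slot 3 empty => index 3.
Insert 263: h=4, slot 4 empty => index 4.
Insert 507: h=3, slots 3,4 occupied => index 0.
Insert 262: h=3, slots 3,4,0 occupied => index 5.
Table: [507, -, -, 647, 263, 262, -]
Lookup 262: h=3, probe 3,4,0,5 → found at 5.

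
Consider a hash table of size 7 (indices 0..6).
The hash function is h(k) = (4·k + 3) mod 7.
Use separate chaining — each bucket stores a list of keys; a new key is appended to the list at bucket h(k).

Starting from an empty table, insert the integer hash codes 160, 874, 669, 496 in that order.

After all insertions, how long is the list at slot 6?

3

160 -> bucket 6
874 -> bucket 6 (collision)
669 -> bucket 5
496 -> bucket 6 (collision)
Final buckets:
0: .
1: .
2: .
3: .
4: .
5: 669
6: 160 -> 874 -> 496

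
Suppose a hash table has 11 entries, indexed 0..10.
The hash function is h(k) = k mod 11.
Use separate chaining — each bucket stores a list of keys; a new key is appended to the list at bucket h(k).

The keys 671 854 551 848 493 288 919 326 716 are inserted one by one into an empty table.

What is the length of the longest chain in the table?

3

Insert 671: h=0, bucket 0 empty → new chain.
Insert 854: h=7, bucket 7 empty → new chain.
Insert 551: h=1, bucket 1 empty → new chain.
Insert 848: h=1, bucket 1 nonempty → append to chain.
Insert 493: h=9, bucket 9 empty → new chain.
Insert 288: h=2, bucket 2 empty → new chain.
Insert 919: h=6, bucket 6 empty → new chain.
Insert 326: h=7, bucket 7 nonempty → append to chain.
Insert 716: h=1, bucket 1 nonempty → append to chain.
Final buckets:
0: 671
1: 551 -> 848 -> 716
2: 288
3: -
4: -
5: -
6: 919
7: 854 -> 326
8: -
9: 493
10: -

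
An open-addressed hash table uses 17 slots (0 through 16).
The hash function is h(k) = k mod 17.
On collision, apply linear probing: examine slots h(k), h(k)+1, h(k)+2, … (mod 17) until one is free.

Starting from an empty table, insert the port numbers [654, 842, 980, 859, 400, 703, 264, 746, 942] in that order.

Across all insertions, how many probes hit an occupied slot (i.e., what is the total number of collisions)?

654 hashes to 8; slot 8 is free -> place at 8.
842 hashes to 9; slot 9 is free -> place at 9.
980 hashes to 11; slot 11 is free -> place at 11.
859 hashes to 9; 9 taken -> place at 10.
400 hashes to 9; 9,10,11 taken -> place at 12.
703 hashes to 6; slot 6 is free -> place at 6.
264 hashes to 9; 9,10,11,12 taken -> place at 13.
746 hashes to 15; slot 15 is free -> place at 15.
942 hashes to 7; slot 7 is free -> place at 7.
Table: [-, -, -, -, -, -, 703, 942, 654, 842, 859, 980, 400, 264, -, 746, -]

8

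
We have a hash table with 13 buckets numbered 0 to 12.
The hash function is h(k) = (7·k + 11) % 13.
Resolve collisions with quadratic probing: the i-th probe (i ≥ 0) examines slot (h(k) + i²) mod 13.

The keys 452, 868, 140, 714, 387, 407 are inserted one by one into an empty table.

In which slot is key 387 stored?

12

452: h=3 -> slot 3
868: h=3, probe 3,4 -> slot 4
140: h=3, probe 3,4,7 -> slot 7
714: h=4, probe 4,5 -> slot 5
387: h=3, probe 3,4,7,12 -> slot 12
407: h=0 -> slot 0
Table: [407, —, —, 452, 868, 714, —, 140, —, —, —, —, 387]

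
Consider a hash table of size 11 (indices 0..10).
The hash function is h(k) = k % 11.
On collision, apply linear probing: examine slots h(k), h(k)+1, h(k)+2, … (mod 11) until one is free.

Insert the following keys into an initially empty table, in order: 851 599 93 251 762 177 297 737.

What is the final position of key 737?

2

851 hashes to 4; slot 4 is free -> place at 4.
599 hashes to 5; slot 5 is free -> place at 5.
93 hashes to 5; 5 taken -> place at 6.
251 hashes to 9; slot 9 is free -> place at 9.
762 hashes to 3; slot 3 is free -> place at 3.
177 hashes to 1; slot 1 is free -> place at 1.
297 hashes to 0; slot 0 is free -> place at 0.
737 hashes to 0; 0,1 taken -> place at 2.
Table: [297, 177, 737, 762, 851, 599, 93, _, _, 251, _]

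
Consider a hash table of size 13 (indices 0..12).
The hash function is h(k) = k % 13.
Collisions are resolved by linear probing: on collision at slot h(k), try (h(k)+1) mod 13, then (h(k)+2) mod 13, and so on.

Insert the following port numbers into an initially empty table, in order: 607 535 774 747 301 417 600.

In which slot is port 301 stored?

3

Insert 607: h=9, slot 9 empty → index 9.
Insert 535: h=2, slot 2 empty → index 2.
Insert 774: h=7, slot 7 empty → index 7.
Insert 747: h=6, slot 6 empty → index 6.
Insert 301: h=2, slot 2 occupied → index 3.
Insert 417: h=1, slot 1 empty → index 1.
Insert 600: h=2, slots 2,3 occupied → index 4.
Table: [_, 417, 535, 301, 600, _, 747, 774, _, 607, _, _, _]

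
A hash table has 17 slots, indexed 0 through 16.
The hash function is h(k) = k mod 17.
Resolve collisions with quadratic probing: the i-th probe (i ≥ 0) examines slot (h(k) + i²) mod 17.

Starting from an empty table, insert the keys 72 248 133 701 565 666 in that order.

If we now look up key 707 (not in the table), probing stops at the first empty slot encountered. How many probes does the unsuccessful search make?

2

72 hashes to 4; slot 4 is free -> place at 4.
248 hashes to 10; slot 10 is free -> place at 10.
133 hashes to 14; slot 14 is free -> place at 14.
701 hashes to 4; 4 taken -> place at 5.
565 hashes to 4; 4,5 taken -> place at 8.
666 hashes to 3; slot 3 is free -> place at 3.
Table: [-, -, -, 666, 72, 701, -, -, 565, -, 248, -, -, -, 133, -, -]
Lookup 707: h=10, probe 10,11 → slot 11 empty, not found.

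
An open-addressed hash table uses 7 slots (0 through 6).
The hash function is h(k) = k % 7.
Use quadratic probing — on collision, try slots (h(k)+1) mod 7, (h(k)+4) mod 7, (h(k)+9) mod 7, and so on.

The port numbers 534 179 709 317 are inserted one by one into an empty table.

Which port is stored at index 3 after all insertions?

534: h=2 -> slot 2
179: h=4 -> slot 4
709: h=2, probe 2,3 -> slot 3
317: h=2, probe 2,3,6 -> slot 6
Table: [—, —, 534, 709, 179, —, 317]

709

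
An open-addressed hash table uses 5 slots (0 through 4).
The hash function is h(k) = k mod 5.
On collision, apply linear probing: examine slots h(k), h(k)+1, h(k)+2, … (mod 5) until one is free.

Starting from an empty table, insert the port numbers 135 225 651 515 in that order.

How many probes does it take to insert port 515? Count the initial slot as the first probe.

135: h=0 → slot 0
225: h=0, probe 0,1 → slot 1
651: h=1, probe 1,2 → slot 2
515: h=0, probe 0,1,2,3 → slot 3
Table: [135, 225, 651, 515, _]

4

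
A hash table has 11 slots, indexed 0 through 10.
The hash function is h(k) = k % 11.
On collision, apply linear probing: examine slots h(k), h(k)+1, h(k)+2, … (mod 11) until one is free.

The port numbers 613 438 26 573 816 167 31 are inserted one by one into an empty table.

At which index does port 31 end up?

10

613 hashes to 8; slot 8 is free -> place at 8.
438 hashes to 9; slot 9 is free -> place at 9.
26 hashes to 4; slot 4 is free -> place at 4.
573 hashes to 1; slot 1 is free -> place at 1.
816 hashes to 2; slot 2 is free -> place at 2.
167 hashes to 2; 2 taken -> place at 3.
31 hashes to 9; 9 taken -> place at 10.
Table: [., 573, 816, 167, 26, ., ., ., 613, 438, 31]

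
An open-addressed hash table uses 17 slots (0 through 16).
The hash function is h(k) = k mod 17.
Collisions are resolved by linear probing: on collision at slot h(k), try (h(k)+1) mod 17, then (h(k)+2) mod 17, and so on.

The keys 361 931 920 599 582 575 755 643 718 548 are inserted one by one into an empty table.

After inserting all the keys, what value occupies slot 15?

361 hashes to 4; slot 4 is free → place at 4.
931 hashes to 13; slot 13 is free → place at 13.
920 hashes to 2; slot 2 is free → place at 2.
599 hashes to 4; 4 taken → place at 5.
582 hashes to 4; 4,5 taken → place at 6.
575 hashes to 14; slot 14 is free → place at 14.
755 hashes to 7; slot 7 is free → place at 7.
643 hashes to 14; 14 taken → place at 15.
718 hashes to 4; 4,5,6,7 taken → place at 8.
548 hashes to 4; 4,5,6,7,8 taken → place at 9.
Table: [—, —, 920, —, 361, 599, 582, 755, 718, 548, —, —, —, 931, 575, 643, —]

643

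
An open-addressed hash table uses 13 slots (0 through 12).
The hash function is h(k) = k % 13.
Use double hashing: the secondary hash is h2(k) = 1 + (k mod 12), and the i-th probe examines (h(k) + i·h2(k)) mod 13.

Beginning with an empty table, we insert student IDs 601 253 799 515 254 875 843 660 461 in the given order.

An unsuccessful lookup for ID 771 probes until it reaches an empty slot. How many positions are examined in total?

Insert 601: h=3, slot 3 empty => index 3.
Insert 253: h=6, slot 6 empty => index 6.
Insert 799: h=6, h2=8, slot 6 occupied => index 1.
Insert 515: h=8, slot 8 empty => index 8.
Insert 254: h=7, slot 7 empty => index 7.
Insert 875: h=4, slot 4 empty => index 4.
Insert 843: h=11, slot 11 empty => index 11.
Insert 660: h=10, slot 10 empty => index 10.
Insert 461: h=6, h2=6, slot 6 occupied => index 12.
Table: [_, 799, _, 601, 875, _, 253, 254, 515, _, 660, 843, 461]
Lookup 771: h=4, h2=4, probe 4,8,12,3,7,11,2 → slot 2 empty, not found.

7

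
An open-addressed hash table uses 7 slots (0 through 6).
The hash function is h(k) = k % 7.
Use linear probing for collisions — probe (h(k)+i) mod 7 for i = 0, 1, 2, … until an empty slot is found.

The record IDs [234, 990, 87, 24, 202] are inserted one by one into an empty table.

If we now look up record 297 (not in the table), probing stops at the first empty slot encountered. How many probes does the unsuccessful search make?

6

234: h=3 → slot 3
990: h=3, probe 3,4 → slot 4
87: h=3, probe 3,4,5 → slot 5
24: h=3, probe 3,4,5,6 → slot 6
202: h=6, probe 6,0 → slot 0
Table: [202, ∅, ∅, 234, 990, 87, 24]
Lookup 297: h=3, probe 3,4,5,6,0,1 → slot 1 empty, not found.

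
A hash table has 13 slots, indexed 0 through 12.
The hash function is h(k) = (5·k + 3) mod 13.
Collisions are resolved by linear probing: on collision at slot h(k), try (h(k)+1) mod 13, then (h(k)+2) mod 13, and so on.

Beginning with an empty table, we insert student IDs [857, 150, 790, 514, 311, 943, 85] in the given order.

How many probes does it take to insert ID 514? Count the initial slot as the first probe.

2

857 hashes to 11; slot 11 is free => place at 11.
150 hashes to 12; slot 12 is free => place at 12.
790 hashes to 1; slot 1 is free => place at 1.
514 hashes to 12; 12 taken => place at 0.
311 hashes to 11; 11,12,0,1 taken => place at 2.
943 hashes to 12; 12,0,1,2 taken => place at 3.
85 hashes to 12; 12,0,1,2,3 taken => place at 4.
Table: [514, 790, 311, 943, 85, -, -, -, -, -, -, 857, 150]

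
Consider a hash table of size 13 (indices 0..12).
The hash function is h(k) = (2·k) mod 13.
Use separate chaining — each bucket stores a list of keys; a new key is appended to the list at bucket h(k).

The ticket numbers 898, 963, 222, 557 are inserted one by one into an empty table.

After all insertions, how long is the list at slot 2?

3

898 -> bucket 2
963 -> bucket 2 (collision)
222 -> bucket 2 (collision)
557 -> bucket 9
Final buckets:
0: —
1: —
2: 898 -> 963 -> 222
3: —
4: —
5: —
6: —
7: —
8: —
9: 557
10: —
11: —
12: —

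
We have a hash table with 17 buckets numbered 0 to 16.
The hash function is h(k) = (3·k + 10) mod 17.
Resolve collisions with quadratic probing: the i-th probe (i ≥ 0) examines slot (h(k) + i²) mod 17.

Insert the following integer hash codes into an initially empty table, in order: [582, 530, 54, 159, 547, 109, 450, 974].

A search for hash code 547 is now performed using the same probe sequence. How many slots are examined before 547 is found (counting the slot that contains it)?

3

Insert 582: h=5, slot 5 empty → index 5.
Insert 530: h=2, slot 2 empty → index 2.
Insert 54: h=2, slot 2 occupied → index 3.
Insert 159: h=11, slot 11 empty → index 11.
Insert 547: h=2, slots 2,3 occupied → index 6.
Insert 109: h=14, slot 14 empty → index 14.
Insert 450: h=0, slot 0 empty → index 0.
Insert 974: h=8, slot 8 empty → index 8.
Table: [450, -, 530, 54, -, 582, 547, -, 974, -, -, 159, -, -, 109, -, -]
Lookup 547: h=2, probe 2,3,6 → found at 6.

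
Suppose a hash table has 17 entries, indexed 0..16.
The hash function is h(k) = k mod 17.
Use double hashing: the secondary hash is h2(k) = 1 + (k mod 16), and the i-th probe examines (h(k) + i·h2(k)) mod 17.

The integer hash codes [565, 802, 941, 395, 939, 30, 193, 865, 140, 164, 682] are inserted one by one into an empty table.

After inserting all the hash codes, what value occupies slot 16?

395

565: h=4 → slot 4
802: h=3 → slot 3
941: h=6 → slot 6
395: h=4, h2=12, probe 4,16 → slot 16
939: h=4, h2=12, probe 4,16,11 → slot 11
30: h=13 → slot 13
193: h=6, h2=2, probe 6,8 → slot 8
865: h=15 → slot 15
140: h=4, h2=13, probe 4,0 → slot 0
164: h=11, h2=5, probe 11,16,4,9 → slot 9
682: h=2 → slot 2
Table: [140, ., 682, 802, 565, ., 941, ., 193, 164, ., 939, ., 30, ., 865, 395]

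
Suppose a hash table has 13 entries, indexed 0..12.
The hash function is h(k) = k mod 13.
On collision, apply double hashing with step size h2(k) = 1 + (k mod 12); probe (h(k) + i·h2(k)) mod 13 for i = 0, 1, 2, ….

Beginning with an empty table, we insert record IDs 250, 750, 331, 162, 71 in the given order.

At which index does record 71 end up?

5

250: h=3 -> slot 3
750: h=9 -> slot 9
331: h=6 -> slot 6
162: h=6, h2=7, probe 6,0 -> slot 0
71: h=6, h2=12, probe 6,5 -> slot 5
Table: [162, ∅, ∅, 250, ∅, 71, 331, ∅, ∅, 750, ∅, ∅, ∅]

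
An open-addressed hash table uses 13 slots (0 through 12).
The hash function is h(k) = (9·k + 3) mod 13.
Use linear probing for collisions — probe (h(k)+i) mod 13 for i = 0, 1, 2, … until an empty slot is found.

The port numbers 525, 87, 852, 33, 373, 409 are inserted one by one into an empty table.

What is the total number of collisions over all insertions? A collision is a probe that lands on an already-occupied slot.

525: h=9 => slot 9
87: h=6 => slot 6
852: h=1 => slot 1
33: h=1, probe 1,2 => slot 2
373: h=6, probe 6,7 => slot 7
409: h=5 => slot 5
Table: [-, 852, 33, -, -, 409, 87, 373, -, 525, -, -, -]

2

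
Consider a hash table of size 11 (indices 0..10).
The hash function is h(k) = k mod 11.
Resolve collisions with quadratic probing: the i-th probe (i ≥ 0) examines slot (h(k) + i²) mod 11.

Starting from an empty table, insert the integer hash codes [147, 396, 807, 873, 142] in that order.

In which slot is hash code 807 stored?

147: h=4 -> slot 4
396: h=0 -> slot 0
807: h=4, probe 4,5 -> slot 5
873: h=4, probe 4,5,8 -> slot 8
142: h=10 -> slot 10
Table: [396, ., ., ., 147, 807, ., ., 873, ., 142]

5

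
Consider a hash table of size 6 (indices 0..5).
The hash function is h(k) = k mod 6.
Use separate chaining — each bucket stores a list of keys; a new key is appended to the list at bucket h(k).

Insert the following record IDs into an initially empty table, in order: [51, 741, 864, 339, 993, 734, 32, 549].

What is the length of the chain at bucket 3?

51 -> bucket 3
741 -> bucket 3 (collision)
864 -> bucket 0
339 -> bucket 3 (collision)
993 -> bucket 3 (collision)
734 -> bucket 2
32 -> bucket 2 (collision)
549 -> bucket 3 (collision)
Final buckets:
0: 864
1: —
2: 734 -> 32
3: 51 -> 741 -> 339 -> 993 -> 549
4: —
5: —

5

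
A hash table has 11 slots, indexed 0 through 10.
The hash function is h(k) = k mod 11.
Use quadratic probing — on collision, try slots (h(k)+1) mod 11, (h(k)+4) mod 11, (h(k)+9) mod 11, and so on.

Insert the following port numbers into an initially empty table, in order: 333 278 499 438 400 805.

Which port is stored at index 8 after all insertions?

333 hashes to 3; slot 3 is free → place at 3.
278 hashes to 3; 3 taken → place at 4.
499 hashes to 4; 4 taken → place at 5.
438 hashes to 9; slot 9 is free → place at 9.
400 hashes to 4; 4,5 taken → place at 8.
805 hashes to 2; slot 2 is free → place at 2.
Table: [-, -, 805, 333, 278, 499, -, -, 400, 438, -]

400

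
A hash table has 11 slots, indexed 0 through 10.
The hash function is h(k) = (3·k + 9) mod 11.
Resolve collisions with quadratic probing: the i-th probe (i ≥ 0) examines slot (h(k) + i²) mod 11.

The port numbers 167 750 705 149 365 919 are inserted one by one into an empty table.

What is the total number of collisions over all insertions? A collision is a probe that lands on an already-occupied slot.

167: h=4 => slot 4
750: h=4, probe 4,5 => slot 5
705: h=1 => slot 1
149: h=5, probe 5,6 => slot 6
365: h=4, probe 4,5,8 => slot 8
919: h=5, probe 5,6,9 => slot 9
Table: [—, 705, —, —, 167, 750, 149, —, 365, 919, —]

6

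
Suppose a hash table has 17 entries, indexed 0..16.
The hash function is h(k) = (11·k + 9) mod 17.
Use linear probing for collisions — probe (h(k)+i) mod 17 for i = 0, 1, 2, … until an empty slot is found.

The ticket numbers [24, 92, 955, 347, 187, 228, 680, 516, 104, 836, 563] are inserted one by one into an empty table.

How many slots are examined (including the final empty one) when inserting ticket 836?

4

24: h=1 → slot 1
92: h=1, probe 1,2 → slot 2
955: h=8 → slot 8
347: h=1, probe 1,2,3 → slot 3
187: h=9 → slot 9
228: h=1, probe 1,2,3,4 → slot 4
680: h=9, probe 9,10 → slot 10
516: h=7 → slot 7
104: h=14 → slot 14
836: h=8, probe 8,9,10,11 → slot 11
563: h=14, probe 14,15 → slot 15
Table: [_, 24, 92, 347, 228, _, _, 516, 955, 187, 680, 836, _, _, 104, 563, _]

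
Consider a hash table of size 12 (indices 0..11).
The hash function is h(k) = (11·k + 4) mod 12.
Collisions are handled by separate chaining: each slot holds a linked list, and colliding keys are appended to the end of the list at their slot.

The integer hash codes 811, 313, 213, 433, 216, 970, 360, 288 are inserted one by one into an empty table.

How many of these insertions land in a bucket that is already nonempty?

Insert 811: h=9, bucket 9 empty -> new chain.
Insert 313: h=3, bucket 3 empty -> new chain.
Insert 213: h=7, bucket 7 empty -> new chain.
Insert 433: h=3, bucket 3 nonempty -> append to chain.
Insert 216: h=4, bucket 4 empty -> new chain.
Insert 970: h=6, bucket 6 empty -> new chain.
Insert 360: h=4, bucket 4 nonempty -> append to chain.
Insert 288: h=4, bucket 4 nonempty -> append to chain.
Final buckets:
0: _
1: _
2: _
3: 313 -> 433
4: 216 -> 360 -> 288
5: _
6: 970
7: 213
8: _
9: 811
10: _
11: _

3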